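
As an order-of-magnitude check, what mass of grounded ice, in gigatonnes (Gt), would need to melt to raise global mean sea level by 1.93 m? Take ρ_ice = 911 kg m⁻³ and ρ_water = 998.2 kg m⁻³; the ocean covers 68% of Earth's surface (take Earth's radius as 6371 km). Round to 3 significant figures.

Required water volume = Δh × A = 1.93 m × 3.47×10^14 m² = 6.694×10^14 m³.
ρ_w = 998.2 kg m⁻³, so the mass of water = 6.694×10^14 m³ × 998.2 kg m⁻³ = 6.682×10^17 kg = 6.68×10^5 Gt (and the same mass of ice, by conservation).

≈ 6.68×10^5 Gt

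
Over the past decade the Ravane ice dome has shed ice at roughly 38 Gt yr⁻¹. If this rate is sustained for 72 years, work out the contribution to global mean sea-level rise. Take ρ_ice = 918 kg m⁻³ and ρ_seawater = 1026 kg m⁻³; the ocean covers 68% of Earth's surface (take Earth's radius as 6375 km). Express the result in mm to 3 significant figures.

Total mass lost = 38 Gt/yr × 72 yr = 2736 Gt = 2.736×10^15 kg.
ρ_w = 1026 kg m⁻³, so water volume = 2.736×10^15 / 1026 = 2.667×10^12 m³.
Δh = 2.667×10^12 / 3.47×10^14 = 7.68×10^-3 m = 7.68 mm.

≈ 7.68 mm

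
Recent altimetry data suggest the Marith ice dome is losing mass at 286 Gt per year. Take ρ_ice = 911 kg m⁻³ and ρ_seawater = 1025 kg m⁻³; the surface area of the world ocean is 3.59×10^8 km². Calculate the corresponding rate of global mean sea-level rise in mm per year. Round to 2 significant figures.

≈ 0.78 mm/yr

ρ_w = 1025 kg m⁻³. Annual water volume added = 286 Gt / ρ_w = 2.860×10^14 kg / 1025 kg m⁻³ = 2.790×10^11 m³.
Δh per year = 2.790×10^11 / 3.59×10^14 = 7.77×10^-4 m = 0.78 mm.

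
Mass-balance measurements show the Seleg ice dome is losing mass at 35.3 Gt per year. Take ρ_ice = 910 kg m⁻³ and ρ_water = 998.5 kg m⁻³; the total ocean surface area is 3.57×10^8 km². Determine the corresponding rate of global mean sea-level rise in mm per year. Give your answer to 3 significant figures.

≈ 0.0990 mm/yr

ρ_w = 998.5 kg m⁻³. Annual water volume added = 35.3 Gt / ρ_w = 3.530×10^13 kg / 998.5 kg m⁻³ = 3.535×10^10 m³.
Δh per year = 3.535×10^10 / 3.57×10^14 = 9.90×10^-5 m = 0.0990 mm.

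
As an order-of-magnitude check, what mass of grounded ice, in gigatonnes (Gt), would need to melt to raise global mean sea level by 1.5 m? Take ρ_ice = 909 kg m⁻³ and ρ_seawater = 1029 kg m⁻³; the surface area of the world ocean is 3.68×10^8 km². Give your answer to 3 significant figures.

Required water volume = Δh × A = 1.5 m × 3.68×10^14 m² = 5.520×10^14 m³.
ρ_w = 1029 kg m⁻³, so the mass of water = 5.520×10^14 m³ × 1029 kg m⁻³ = 5.680×10^17 kg = 5.68×10^5 Gt (and the same mass of ice, by conservation).

≈ 5.68×10^5 Gt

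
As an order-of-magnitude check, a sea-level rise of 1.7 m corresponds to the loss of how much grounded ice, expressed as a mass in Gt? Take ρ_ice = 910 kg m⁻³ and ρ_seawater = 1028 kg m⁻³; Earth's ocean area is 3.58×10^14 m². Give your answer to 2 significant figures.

Required water volume = Δh × A = 1.7 m × 3.58×10^14 m² = 6.086×10^14 m³.
ρ_w = 1028 kg m⁻³, so the mass of water = 6.086×10^14 m³ × 1028 kg m⁻³ = 6.256×10^17 kg = 6.3×10^5 Gt (and the same mass of ice, by conservation).

≈ 6.3×10^5 Gt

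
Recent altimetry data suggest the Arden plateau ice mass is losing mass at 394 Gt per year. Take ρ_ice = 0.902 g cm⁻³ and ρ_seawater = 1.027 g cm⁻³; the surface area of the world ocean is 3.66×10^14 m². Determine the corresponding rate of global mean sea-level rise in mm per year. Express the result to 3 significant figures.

≈ 1.05 mm/yr

ρ_w = 1.027 g cm⁻³ = 1027 kg m⁻³. Annual water volume added = 394 Gt / ρ_w = 3.940×10^14 kg / 1027 kg m⁻³ = 3.836×10^11 m³.
Δh per year = 3.836×10^11 / 3.66×10^14 = 1.05×10^-3 m = 1.05 mm.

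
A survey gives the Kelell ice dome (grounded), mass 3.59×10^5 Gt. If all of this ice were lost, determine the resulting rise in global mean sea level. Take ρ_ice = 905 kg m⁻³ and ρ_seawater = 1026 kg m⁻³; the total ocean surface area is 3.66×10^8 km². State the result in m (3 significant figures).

Kelell: 3.59×10^5 Gt = 3.590×10^17 kg; dividing by ρ_w = 1026 kg m⁻³ gives 3.499×10^14 m³ of water.
Spread over 3.66×10^14 m² of ocean, Δh = 3.499×10^14 / 3.66×10^14 = 0.956 m.

≈ 0.956 m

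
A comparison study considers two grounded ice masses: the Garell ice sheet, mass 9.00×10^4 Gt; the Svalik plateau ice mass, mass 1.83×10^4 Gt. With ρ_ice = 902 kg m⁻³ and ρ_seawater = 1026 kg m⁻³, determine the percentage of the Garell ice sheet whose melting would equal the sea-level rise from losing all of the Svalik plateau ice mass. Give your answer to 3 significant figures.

≈ 20.3 %

Equal sea-level rise means equal mass of meltwater, i.e. equal mass of ice lost.
Ice mass of Svalik: 1.830×10^16 kg; ice mass of Garell: 9.000×10^16 kg.
Fraction required = 1.830×10^16 / 9.000×10^16 = 0.203 → 20.3 %.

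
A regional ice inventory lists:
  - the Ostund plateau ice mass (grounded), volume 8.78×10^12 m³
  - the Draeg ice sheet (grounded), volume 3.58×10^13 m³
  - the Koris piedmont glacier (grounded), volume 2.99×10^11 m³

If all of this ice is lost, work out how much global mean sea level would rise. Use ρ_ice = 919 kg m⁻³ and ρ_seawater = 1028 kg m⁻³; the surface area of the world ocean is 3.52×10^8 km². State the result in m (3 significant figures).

≈ 0.114 m

Ostund: 8.78×10^12 m³ × (919/1028) = 7.849×10^12 m³ of water.
Draeg: 3.58×10^13 m³ × (919/1028) = 3.200×10^13 m³ of water.
Koris: 2.99×10^11 m³ × (919/1028) = 2.673×10^11 m³ of water.
Total added water ≈ 4.012×10^13 m³ over 3.52×10^14 m² → Δh = 0.114 m.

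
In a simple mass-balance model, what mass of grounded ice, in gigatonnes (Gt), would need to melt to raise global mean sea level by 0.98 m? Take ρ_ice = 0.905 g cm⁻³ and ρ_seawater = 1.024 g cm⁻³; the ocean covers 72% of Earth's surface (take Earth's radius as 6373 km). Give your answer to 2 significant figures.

Required water volume = Δh × A = 0.98 m × 3.67×10^14 m² = 3.601×10^14 m³.
ρ_w = 1.024 g cm⁻³ = 1024 kg m⁻³, so the mass of water = 3.601×10^14 m³ × 1024 kg m⁻³ = 3.688×10^17 kg = 3.7×10^5 Gt (and the same mass of ice, by conservation).

≈ 3.7×10^5 Gt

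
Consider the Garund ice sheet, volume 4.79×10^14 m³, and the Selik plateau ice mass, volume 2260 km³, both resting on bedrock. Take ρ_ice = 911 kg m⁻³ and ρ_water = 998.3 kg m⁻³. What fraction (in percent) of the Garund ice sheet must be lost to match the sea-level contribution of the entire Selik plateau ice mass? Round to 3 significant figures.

≈ 0.472 %

Equal sea-level rise means equal mass of meltwater, i.e. equal mass of ice lost.
Ice mass of Selik: 2.059×10^15 kg; ice mass of Garund: 4.364×10^17 kg.
Fraction required = 2.059×10^15 / 4.364×10^17 = 4.72×10^-3 → 0.472 %.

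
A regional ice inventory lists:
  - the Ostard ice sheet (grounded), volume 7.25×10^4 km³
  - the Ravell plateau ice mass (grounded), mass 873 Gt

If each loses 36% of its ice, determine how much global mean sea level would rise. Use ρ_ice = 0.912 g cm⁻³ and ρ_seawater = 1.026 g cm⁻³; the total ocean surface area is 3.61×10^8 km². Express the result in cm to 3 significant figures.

≈ 6.51 cm

Ostard: 0.36 × 7.25×10^4 km³ × (912/1026) = 2.320×10^4 km³ of water.
Ravell: 0.36 × 873 Gt = 3.143×10^14 kg; dividing by ρ_w = 1.026 g cm⁻³ = 1026 kg m⁻³ gives 3.063×10^11 m³ of water.
Total added water ≈ 2.351×10^13 m³ over 3.61×10^14 m² → Δh = 0.0651 m = 6.51 cm.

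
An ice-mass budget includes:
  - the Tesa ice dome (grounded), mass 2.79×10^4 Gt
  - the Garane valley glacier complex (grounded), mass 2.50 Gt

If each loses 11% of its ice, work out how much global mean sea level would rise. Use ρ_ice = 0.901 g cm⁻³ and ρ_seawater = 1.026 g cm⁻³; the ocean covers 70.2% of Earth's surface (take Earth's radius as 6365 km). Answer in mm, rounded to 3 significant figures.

≈ 8.37 mm

Tesa: 0.11 × 2.79×10^4 Gt = 3.069×10^15 kg; dividing by ρ_w = 1.026 g cm⁻³ = 1026 kg m⁻³ gives 2.991×10^12 m³ of water.
Garane: 0.11 × 2.50 Gt = 2.750×10^11 kg; dividing by ρ_w = 1026 kg m⁻³ gives 2.680×10^8 m³ of water.
Total added water ≈ 2.991×10^12 m³ over 3.57×10^14 m² → Δh = 8.37×10^-3 m = 8.37 mm.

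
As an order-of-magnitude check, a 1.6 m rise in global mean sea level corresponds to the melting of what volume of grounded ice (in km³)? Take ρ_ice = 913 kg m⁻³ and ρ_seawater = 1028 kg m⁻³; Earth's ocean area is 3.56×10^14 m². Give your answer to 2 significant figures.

≈ 6.4×10^5 km³

Required water volume = Δh × A = 1.6 m × 3.56×10^14 m² = 5.696×10^14 m³ = 5.696×10^5 km³.
Ice volume = water volume × ρ_w/ρ_ice = 5.696×10^5 × 1028/913 = 6.4×10^5 km³.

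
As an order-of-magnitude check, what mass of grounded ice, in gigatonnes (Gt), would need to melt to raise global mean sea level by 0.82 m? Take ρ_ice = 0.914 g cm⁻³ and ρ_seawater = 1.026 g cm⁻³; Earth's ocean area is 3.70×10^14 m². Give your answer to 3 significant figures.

≈ 3.11×10^5 Gt

Required water volume = Δh × A = 0.82 m × 3.70×10^14 m² = 3.034×10^14 m³.
ρ_w = 1.026 g cm⁻³ = 1026 kg m⁻³, so the mass of water = 3.034×10^14 m³ × 1026 kg m⁻³ = 3.113×10^17 kg = 3.11×10^5 Gt (and the same mass of ice, by conservation).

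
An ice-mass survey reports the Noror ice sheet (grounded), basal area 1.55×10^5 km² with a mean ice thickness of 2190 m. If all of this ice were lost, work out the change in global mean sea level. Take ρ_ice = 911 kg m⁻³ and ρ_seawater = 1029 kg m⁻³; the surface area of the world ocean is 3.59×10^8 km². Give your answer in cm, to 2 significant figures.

≈ 84 cm

Noror: ice volume = 1.55×10^5 km² × 2190 m = 3.394×10^5 km³; 3.394×10^5 × (911/1029) = 3.005×10^5 km³ of water.
Spread over 3.59×10^14 m² of ocean, Δh = 3.005×10^14 / 3.59×10^14 = 0.837 m = 84 cm.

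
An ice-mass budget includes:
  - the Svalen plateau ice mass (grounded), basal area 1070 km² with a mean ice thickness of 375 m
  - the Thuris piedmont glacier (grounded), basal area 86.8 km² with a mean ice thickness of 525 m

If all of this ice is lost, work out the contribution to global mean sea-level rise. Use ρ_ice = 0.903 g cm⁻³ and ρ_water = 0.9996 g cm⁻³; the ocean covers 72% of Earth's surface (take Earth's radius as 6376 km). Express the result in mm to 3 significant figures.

Svalen: ice volume = 1070 km² × 375 m = 401.2 km³; 401.2 × (903/999.6) = 362.5 km³ of water.
Thuris: ice volume = 86.8 km² × 525 m = 45.57 km³; 45.57 × (903/999.6) = 41.17 km³ of water.
Total added water ≈ 4.036×10^11 m³ over 3.68×10^14 m² → Δh = 1.10×10^-3 m = 1.10 mm.

≈ 1.10 mm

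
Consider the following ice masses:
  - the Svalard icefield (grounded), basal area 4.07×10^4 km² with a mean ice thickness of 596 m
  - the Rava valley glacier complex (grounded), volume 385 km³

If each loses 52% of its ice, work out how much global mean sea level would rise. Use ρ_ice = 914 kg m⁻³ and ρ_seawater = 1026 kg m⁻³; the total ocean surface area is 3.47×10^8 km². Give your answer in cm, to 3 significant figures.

≈ 3.29 cm

Svalard: ice volume = 4.07×10^4 km² × 596 m = 2.426×10^4 km³; 0.52 × 2.426×10^4 × (914/1026) = 1.124×10^4 km³ of water.
Rava: 0.52 × 385 km³ × (914/1026) = 178.3 km³ of water.
Total added water ≈ 1.142×10^13 m³ over 3.47×10^14 m² → Δh = 0.0329 m = 3.29 cm.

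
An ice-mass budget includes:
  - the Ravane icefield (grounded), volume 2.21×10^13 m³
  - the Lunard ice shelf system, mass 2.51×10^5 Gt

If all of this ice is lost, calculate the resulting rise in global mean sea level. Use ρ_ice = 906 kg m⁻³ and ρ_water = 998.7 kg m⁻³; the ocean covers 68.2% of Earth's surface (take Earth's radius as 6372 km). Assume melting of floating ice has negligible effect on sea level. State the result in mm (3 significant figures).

≈ 57.6 mm

Ravane: 2.21×10^13 m³ × (906/998.7) = 2.005×10^13 m³ of water.
The Lunard ice shelf system is floating and already displaces its own weight of water, so its melt adds essentially nothing to sea level.
Total added water ≈ 2.005×10^13 m³ over 3.48×10^14 m² → Δh = 0.0576 m = 57.6 mm.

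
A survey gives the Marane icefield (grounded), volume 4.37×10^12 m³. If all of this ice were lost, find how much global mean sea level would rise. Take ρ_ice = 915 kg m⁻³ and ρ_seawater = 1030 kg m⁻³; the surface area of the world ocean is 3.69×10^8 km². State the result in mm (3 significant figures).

Marane: 4.37×10^12 m³ × (915/1030) = 3.882×10^12 m³ of water.
Spread over 3.69×10^14 m² of ocean, Δh = 3.882×10^12 / 3.69×10^14 = 0.0105 m = 10.5 mm.

≈ 10.5 mm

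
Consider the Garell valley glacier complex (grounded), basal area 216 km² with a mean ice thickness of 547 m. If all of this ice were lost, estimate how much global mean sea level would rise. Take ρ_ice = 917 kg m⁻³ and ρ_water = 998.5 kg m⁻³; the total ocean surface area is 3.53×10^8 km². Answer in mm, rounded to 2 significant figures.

≈ 0.31 mm

Garell: ice volume = 216 km² × 547 m = 118.2 km³; 118.2 × (917/998.5) = 108.5 km³ of water.
Spread over 3.53×10^14 m² of ocean, Δh = 1.085×10^11 / 3.53×10^14 = 3.07×10^-4 m = 0.31 mm.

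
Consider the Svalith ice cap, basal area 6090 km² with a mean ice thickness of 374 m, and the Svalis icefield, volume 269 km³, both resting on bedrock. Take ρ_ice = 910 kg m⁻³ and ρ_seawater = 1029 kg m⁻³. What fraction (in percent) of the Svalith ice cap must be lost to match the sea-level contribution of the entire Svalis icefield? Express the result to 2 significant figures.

≈ 12 %

Equal sea-level rise means equal mass of meltwater, i.e. equal mass of ice lost.
Ice mass of Svalis: 2.448×10^14 kg; ice mass of Svalith: 2.073×10^15 kg.
Fraction required = 2.448×10^14 / 2.073×10^15 = 0.118 → 12 %.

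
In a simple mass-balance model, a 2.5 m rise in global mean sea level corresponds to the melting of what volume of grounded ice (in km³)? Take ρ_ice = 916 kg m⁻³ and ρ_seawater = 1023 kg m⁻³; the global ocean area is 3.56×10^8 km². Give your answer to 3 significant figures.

Required water volume = Δh × A = 2.5 m × 3.56×10^14 m² = 8.900×10^14 m³ = 8.900×10^5 km³.
Ice volume = water volume × ρ_w/ρ_ice = 8.900×10^5 × 1023/916 = 9.94×10^5 km³.

≈ 9.94×10^5 km³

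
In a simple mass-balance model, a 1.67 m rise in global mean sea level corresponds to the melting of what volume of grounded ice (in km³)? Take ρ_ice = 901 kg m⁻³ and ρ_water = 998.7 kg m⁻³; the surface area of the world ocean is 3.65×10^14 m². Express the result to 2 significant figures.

≈ 6.8×10^5 km³

Required water volume = Δh × A = 1.67 m × 3.65×10^14 m² = 6.096×10^14 m³ = 6.096×10^5 km³.
Ice volume = water volume × ρ_w/ρ_ice = 6.096×10^5 × 998.7/901 = 6.8×10^5 km³.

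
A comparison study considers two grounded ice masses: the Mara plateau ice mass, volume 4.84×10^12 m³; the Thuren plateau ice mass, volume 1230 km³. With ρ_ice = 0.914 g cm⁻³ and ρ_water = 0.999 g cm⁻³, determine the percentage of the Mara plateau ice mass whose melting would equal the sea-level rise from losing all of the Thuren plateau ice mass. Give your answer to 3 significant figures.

Equal sea-level rise means equal mass of meltwater, i.e. equal mass of ice lost.
Ice mass of Thuren: 1.124×10^15 kg; ice mass of Mara: 4.424×10^15 kg.
Fraction required = 1.124×10^15 / 4.424×10^15 = 0.254 → 25.4 %.

≈ 25.4 %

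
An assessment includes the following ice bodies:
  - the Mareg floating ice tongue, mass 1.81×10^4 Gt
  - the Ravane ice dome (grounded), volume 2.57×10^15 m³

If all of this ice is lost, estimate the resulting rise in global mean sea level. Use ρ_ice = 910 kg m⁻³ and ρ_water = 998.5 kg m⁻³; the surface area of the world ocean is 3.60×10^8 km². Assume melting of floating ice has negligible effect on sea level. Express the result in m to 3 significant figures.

The Mareg floating ice tongue is floating and already displaces its own weight of water, so its melt adds essentially nothing to sea level.
Ravane: 2.57×10^15 m³ × (910/998.5) = 2.342×10^15 m³ of water.
Total added water ≈ 2.342×10^15 m³ over 3.60×10^14 m² → Δh = 6.51 m.

≈ 6.51 m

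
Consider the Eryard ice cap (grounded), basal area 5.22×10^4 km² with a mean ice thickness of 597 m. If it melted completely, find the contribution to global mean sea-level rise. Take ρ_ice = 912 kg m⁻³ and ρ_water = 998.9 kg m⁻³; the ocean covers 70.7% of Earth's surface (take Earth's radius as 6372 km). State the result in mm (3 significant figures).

Eryard: ice volume = 5.22×10^4 km² × 597 m = 3.116×10^4 km³; 3.116×10^4 × (912/998.9) = 2.845×10^4 km³ of water.
Spread over 3.61×10^14 m² of ocean, Δh = 2.845×10^13 / 3.61×10^14 = 0.0789 m = 78.9 mm.

≈ 78.9 mm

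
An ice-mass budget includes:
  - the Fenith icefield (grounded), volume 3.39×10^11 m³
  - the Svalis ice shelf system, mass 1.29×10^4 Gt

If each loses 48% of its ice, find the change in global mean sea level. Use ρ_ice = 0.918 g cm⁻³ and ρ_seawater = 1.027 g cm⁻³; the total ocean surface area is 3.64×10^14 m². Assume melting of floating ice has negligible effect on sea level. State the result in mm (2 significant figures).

Fenith: 0.48 × 3.39×10^11 m³ × (918/1027) = 1.454×10^11 m³ of water.
The Svalis ice shelf system is floating and already displaces its own weight of water, so its melt adds essentially nothing to sea level.
Total added water ≈ 1.454×10^11 m³ over 3.64×10^14 m² → Δh = 4.00×10^-4 m = 0.40 mm.

≈ 0.40 mm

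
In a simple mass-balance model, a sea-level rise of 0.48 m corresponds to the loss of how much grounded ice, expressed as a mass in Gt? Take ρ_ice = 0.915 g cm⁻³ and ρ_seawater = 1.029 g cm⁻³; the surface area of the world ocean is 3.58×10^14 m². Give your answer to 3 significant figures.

≈ 1.77×10^5 Gt

Required water volume = Δh × A = 0.48 m × 3.58×10^14 m² = 1.718×10^14 m³.
ρ_w = 1.029 g cm⁻³ = 1029 kg m⁻³, so the mass of water = 1.718×10^14 m³ × 1029 kg m⁻³ = 1.768×10^17 kg = 1.77×10^5 Gt (and the same mass of ice, by conservation).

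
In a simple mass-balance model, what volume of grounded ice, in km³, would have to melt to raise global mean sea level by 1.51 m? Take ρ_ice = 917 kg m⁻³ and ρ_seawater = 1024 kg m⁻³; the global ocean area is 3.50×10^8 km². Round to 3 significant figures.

Required water volume = Δh × A = 1.51 m × 3.50×10^14 m² = 5.285×10^14 m³ = 5.285×10^5 km³.
Ice volume = water volume × ρ_w/ρ_ice = 5.285×10^5 × 1024/917 = 5.90×10^5 km³.

≈ 5.90×10^5 km³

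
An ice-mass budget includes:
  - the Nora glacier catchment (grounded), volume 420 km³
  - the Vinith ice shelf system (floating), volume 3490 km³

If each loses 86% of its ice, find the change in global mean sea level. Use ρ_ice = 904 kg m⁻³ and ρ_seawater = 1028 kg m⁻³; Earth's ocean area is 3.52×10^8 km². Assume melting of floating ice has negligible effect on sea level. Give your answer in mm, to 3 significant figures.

Nora: 0.86 × 420 km³ × (904/1028) = 317.6 km³ of water.
The Vinith ice shelf system is floating and already displaces its own weight of water, so its melt adds essentially nothing to sea level.
Total added water ≈ 3.176×10^11 m³ over 3.52×10^14 m² → Δh = 9.02×10^-4 m = 0.902 mm.

≈ 0.902 mm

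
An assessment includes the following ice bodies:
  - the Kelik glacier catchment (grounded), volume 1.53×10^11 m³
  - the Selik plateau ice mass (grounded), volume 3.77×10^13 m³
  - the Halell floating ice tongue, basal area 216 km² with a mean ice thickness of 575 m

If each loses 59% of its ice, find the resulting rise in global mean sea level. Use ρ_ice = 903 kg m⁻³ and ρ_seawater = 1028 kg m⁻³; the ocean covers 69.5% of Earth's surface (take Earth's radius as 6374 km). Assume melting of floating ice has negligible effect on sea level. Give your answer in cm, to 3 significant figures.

Kelik: 0.59 × 1.53×10^11 m³ × (903/1028) = 7.929×10^10 m³ of water.
Selik: 0.59 × 3.77×10^13 m³ × (903/1028) = 1.954×10^13 m³ of water.
The Halell floating ice tongue is floating and already displaces its own weight of water, so its melt adds essentially nothing to sea level.
Total added water ≈ 1.962×10^13 m³ over 3.55×10^14 m² → Δh = 0.0553 m = 5.53 cm.

≈ 5.53 cm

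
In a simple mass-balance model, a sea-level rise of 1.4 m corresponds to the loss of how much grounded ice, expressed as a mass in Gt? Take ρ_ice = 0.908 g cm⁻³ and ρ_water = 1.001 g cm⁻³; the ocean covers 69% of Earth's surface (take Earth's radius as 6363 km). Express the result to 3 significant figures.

Required water volume = Δh × A = 1.4 m × 3.51×10^14 m² = 4.915×10^14 m³.
ρ_w = 1.001 g cm⁻³ = 1001 kg m⁻³, so the mass of water = 4.915×10^14 m³ × 1001 kg m⁻³ = 4.920×10^17 kg = 4.92×10^5 Gt (and the same mass of ice, by conservation).

≈ 4.92×10^5 Gt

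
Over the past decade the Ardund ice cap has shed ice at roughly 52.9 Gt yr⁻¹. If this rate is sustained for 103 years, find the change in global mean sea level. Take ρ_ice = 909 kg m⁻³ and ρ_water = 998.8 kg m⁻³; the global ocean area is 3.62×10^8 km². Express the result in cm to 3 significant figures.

≈ 1.51 cm

Total mass lost = 52.9 Gt/yr × 103 yr = 5449 Gt = 5.449×10^15 kg.
ρ_w = 998.8 kg m⁻³, so water volume = 5.449×10^15 / 998.8 = 5.455×10^12 m³.
Δh = 5.455×10^12 / 3.62×10^14 = 0.0151 m = 1.51 cm.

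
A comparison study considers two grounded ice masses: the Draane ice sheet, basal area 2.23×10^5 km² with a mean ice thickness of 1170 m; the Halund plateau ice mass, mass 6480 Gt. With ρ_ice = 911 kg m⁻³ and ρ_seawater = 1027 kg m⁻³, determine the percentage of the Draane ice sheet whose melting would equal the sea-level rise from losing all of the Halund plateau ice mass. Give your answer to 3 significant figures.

≈ 2.73 %

Equal sea-level rise means equal mass of meltwater, i.e. equal mass of ice lost.
Ice mass of Halund: 6.480×10^15 kg; ice mass of Draane: 2.377×10^17 kg.
Fraction required = 6.480×10^15 / 2.377×10^17 = 0.0273 → 2.73 %.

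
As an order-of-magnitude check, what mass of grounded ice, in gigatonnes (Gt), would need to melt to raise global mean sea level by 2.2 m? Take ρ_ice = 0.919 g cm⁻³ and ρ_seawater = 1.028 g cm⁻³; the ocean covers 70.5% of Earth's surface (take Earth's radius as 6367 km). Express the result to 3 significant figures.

Required water volume = Δh × A = 2.2 m × 3.59×10^14 m² = 7.901×10^14 m³.
ρ_w = 1.028 g cm⁻³ = 1028 kg m⁻³, so the mass of water = 7.901×10^14 m³ × 1028 kg m⁻³ = 8.122×10^17 kg = 8.12×10^5 Gt (and the same mass of ice, by conservation).

≈ 8.12×10^5 Gt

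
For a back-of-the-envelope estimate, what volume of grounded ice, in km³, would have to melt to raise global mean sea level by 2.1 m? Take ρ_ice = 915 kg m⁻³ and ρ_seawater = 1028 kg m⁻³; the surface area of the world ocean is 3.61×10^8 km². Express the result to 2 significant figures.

≈ 8.5×10^5 km³

Required water volume = Δh × A = 2.1 m × 3.61×10^14 m² = 7.581×10^14 m³ = 7.581×10^5 km³.
Ice volume = water volume × ρ_w/ρ_ice = 7.581×10^5 × 1028/915 = 8.5×10^5 km³.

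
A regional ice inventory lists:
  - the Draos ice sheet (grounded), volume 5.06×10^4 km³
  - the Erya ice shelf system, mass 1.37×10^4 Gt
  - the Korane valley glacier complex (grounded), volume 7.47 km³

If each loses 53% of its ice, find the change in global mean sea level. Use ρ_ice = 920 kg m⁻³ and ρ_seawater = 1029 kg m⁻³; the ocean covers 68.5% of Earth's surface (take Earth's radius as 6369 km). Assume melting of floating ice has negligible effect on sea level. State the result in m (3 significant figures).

≈ 0.0687 m

Draos: 0.53 × 5.06×10^4 km³ × (920/1029) = 2.398×10^4 km³ of water.
The Erya ice shelf system is floating and already displaces its own weight of water, so its melt adds essentially nothing to sea level.
Korane: 0.53 × 7.47 km³ × (920/1029) = 3.540 km³ of water.
Total added water ≈ 2.398×10^13 m³ over 3.49×10^14 m² → Δh = 0.0687 m.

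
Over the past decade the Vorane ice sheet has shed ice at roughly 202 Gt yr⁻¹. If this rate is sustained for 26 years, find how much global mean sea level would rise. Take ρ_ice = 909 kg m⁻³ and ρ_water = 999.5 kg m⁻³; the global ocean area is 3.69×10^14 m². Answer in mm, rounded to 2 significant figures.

Total mass lost = 202 Gt/yr × 26 yr = 5252 Gt = 5.252×10^15 kg.
ρ_w = 999.5 kg m⁻³, so water volume = 5.252×10^15 / 999.5 = 5.255×10^12 m³.
Δh = 5.255×10^12 / 3.69×10^14 = 0.0142 m = 14 mm.

≈ 14 mm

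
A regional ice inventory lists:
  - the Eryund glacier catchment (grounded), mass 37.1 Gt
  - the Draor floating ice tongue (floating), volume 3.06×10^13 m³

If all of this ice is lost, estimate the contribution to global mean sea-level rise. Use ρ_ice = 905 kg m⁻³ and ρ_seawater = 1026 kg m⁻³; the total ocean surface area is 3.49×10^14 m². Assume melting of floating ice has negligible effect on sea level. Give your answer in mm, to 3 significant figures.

Eryund: 37.1 Gt = 3.710×10^13 kg; dividing by ρ_w = 1026 kg m⁻³ gives 3.616×10^10 m³ of water.
The Draor floating ice tongue is floating and already displaces its own weight of water, so its melt adds essentially nothing to sea level.
Total added water ≈ 3.616×10^10 m³ over 3.49×10^14 m² → Δh = 1.04×10^-4 m = 0.104 mm.

≈ 0.104 mm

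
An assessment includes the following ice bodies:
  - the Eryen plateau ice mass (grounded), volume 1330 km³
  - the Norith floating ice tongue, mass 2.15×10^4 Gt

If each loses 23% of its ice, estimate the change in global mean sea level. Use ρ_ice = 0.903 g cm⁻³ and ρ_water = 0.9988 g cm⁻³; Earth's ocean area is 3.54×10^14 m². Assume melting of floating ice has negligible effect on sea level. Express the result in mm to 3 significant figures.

Eryen: 0.23 × 1330 km³ × (903/998.8) = 276.6 km³ of water.
The Norith floating ice tongue is floating and already displaces its own weight of water, so its melt adds essentially nothing to sea level.
Total added water ≈ 2.766×10^11 m³ over 3.54×10^14 m² → Δh = 7.81×10^-4 m = 0.781 mm.

≈ 0.781 mm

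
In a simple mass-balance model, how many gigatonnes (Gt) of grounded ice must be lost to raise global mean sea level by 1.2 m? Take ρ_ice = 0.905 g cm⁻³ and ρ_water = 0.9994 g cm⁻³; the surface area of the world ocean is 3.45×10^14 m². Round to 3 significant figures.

Required water volume = Δh × A = 1.2 m × 3.45×10^14 m² = 4.140×10^14 m³.
ρ_w = 0.9994 g cm⁻³ = 999.4 kg m⁻³, so the mass of water = 4.140×10^14 m³ × 999.4 kg m⁻³ = 4.138×10^17 kg = 4.14×10^5 Gt (and the same mass of ice, by conservation).

≈ 4.14×10^5 Gt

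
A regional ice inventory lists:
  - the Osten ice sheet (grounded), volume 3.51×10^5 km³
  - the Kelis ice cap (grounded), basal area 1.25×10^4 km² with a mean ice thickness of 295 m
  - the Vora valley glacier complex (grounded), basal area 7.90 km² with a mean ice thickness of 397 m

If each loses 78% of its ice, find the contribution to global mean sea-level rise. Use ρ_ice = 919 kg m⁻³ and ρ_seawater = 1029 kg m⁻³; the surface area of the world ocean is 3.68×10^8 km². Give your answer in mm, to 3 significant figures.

≈ 671 mm

Osten: 0.78 × 3.51×10^5 km³ × (919/1029) = 2.445×10^5 km³ of water.
Kelis: ice volume = 1.25×10^4 km² × 295 m = 3688 km³; 0.78 × 3688 × (919/1029) = 2569 km³ of water.
Vora: ice volume = 7.90 km² × 397 m = 3.136 km³; 0.78 × 3.136 × (919/1029) = 2.185 km³ of water.
Total added water ≈ 2.471×10^14 m³ over 3.68×10^14 m² → Δh = 0.671 m = 671 mm.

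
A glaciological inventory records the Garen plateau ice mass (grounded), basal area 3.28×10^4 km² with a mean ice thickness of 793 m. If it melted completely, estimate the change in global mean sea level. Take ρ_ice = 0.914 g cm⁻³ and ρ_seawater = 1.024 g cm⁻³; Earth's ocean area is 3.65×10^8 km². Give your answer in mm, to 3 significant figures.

≈ 63.6 mm

Garen: ice volume = 3.28×10^4 km² × 793 m = 2.601×10^4 km³; 2.601×10^4 × (914/1024) = 2.322×10^4 km³ of water.
Spread over 3.65×10^14 m² of ocean, Δh = 2.322×10^13 / 3.65×10^14 = 0.0636 m = 63.6 mm.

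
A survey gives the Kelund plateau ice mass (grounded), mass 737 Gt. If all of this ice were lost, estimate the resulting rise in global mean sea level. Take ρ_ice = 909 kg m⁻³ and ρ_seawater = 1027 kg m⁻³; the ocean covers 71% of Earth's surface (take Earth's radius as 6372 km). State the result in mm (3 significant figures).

Kelund: 737 Gt = 7.370×10^14 kg; dividing by ρ_w = 1027 kg m⁻³ gives 7.176×10^11 m³ of water.
Spread over 3.62×10^14 m² of ocean, Δh = 7.176×10^11 / 3.62×10^14 = 1.98×10^-3 m = 1.98 mm.

≈ 1.98 mm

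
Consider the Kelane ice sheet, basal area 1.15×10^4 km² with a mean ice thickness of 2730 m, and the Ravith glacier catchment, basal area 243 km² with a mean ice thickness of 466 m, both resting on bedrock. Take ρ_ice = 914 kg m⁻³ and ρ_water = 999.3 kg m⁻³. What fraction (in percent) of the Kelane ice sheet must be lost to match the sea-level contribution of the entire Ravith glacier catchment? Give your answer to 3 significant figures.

Equal sea-level rise means equal mass of meltwater, i.e. equal mass of ice lost.
Ice mass of Ravith: 1.035×10^14 kg; ice mass of Kelane: 2.870×10^16 kg.
Fraction required = 1.035×10^14 / 2.870×10^16 = 3.61×10^-3 → 0.361 %.

≈ 0.361 %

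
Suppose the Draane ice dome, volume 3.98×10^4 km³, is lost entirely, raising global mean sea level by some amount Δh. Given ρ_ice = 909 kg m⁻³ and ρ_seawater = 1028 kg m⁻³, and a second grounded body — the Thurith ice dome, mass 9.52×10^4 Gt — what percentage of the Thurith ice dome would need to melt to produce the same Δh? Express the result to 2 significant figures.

≈ 38 %

Equal sea-level rise means equal mass of meltwater, i.e. equal mass of ice lost.
Ice mass of Draane: 3.618×10^16 kg; ice mass of Thurith: 9.520×10^16 kg.
Fraction required = 3.618×10^16 / 9.520×10^16 = 0.380 → 38 %.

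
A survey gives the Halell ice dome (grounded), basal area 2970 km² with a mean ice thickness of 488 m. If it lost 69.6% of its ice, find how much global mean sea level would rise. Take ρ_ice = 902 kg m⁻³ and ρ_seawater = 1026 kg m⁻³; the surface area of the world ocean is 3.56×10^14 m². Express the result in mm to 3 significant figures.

≈ 2.49 mm

Halell: ice volume = 2970 km² × 488 m = 1449 km³; 0.696 × 1449 × (902/1026) = 886.8 km³ of water.
Spread over 3.56×10^14 m² of ocean, Δh = 8.868×10^11 / 3.56×10^14 = 2.49×10^-3 m = 2.49 mm.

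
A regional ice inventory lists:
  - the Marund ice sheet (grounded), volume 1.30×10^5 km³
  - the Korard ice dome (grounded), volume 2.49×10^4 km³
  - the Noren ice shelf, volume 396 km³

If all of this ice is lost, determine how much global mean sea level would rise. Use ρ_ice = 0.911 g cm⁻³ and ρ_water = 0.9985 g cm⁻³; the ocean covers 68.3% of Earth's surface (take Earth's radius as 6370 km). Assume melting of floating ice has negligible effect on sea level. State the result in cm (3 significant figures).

Marund: 1.30×10^5 km³ × (911/998.5) = 1.186×10^5 km³ of water.
Korard: 2.49×10^4 km³ × (911/998.5) = 2.272×10^4 km³ of water.
The Noren ice shelf is floating and already displaces its own weight of water, so its melt adds essentially nothing to sea level.
Total added water ≈ 1.413×10^14 m³ over 3.48×10^14 m² → Δh = 0.406 m = 40.6 cm.

≈ 40.6 cm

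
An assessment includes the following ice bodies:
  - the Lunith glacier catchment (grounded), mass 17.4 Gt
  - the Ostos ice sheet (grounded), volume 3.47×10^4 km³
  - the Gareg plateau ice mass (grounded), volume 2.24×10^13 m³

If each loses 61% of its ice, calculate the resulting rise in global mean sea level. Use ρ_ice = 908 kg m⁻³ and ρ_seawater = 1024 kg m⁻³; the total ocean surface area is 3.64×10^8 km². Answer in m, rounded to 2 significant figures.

Lunith: 0.61 × 17.4 Gt = 1.061×10^13 kg; dividing by ρ_w = 1024 kg m⁻³ gives 1.037×10^10 m³ of water.
Ostos: 0.61 × 3.47×10^4 km³ × (908/1024) = 1.877×10^4 km³ of water.
Gareg: 0.61 × 2.24×10^13 m³ × (908/1024) = 1.212×10^13 m³ of water.
Total added water ≈ 3.090×10^13 m³ over 3.64×10^14 m² → Δh = 0.0849 m.

≈ 0.085 m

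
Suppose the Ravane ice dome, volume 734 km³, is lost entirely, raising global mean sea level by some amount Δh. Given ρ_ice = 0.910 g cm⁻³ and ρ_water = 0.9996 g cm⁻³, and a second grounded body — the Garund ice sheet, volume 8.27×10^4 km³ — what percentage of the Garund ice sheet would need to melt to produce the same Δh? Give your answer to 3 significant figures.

Equal sea-level rise means equal mass of meltwater, i.e. equal mass of ice lost.
Ice mass of Ravane: 6.679×10^14 kg; ice mass of Garund: 7.526×10^16 kg.
Fraction required = 6.679×10^14 / 7.526×10^16 = 8.88×10^-3 → 0.888 %.

≈ 0.888 %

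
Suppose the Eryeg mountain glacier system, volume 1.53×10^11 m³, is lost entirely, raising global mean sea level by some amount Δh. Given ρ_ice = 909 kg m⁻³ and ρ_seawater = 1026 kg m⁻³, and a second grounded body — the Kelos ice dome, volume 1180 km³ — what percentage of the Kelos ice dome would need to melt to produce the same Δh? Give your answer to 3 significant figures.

≈ 13.0 %

Equal sea-level rise means equal mass of meltwater, i.e. equal mass of ice lost.
Ice mass of Eryeg: 1.391×10^14 kg; ice mass of Kelos: 1.073×10^15 kg.
Fraction required = 1.391×10^14 / 1.073×10^15 = 0.130 → 13.0 %.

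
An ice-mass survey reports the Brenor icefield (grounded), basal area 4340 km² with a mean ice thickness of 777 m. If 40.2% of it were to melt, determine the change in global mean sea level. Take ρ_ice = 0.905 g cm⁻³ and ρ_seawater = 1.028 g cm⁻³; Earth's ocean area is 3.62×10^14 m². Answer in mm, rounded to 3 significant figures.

Brenor: ice volume = 4340 km² × 777 m = 3372 km³; 0.402 × 3372 × (905/1028) = 1193 km³ of water.
Spread over 3.62×10^14 m² of ocean, Δh = 1.193×10^12 / 3.62×10^14 = 3.30×10^-3 m = 3.30 mm.

≈ 3.30 mm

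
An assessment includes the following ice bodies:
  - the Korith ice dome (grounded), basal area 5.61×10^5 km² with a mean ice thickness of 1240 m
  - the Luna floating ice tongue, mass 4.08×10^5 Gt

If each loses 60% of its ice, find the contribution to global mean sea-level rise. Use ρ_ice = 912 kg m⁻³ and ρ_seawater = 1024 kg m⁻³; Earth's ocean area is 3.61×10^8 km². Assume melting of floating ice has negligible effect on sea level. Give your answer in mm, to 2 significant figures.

Korith: ice volume = 5.61×10^5 km² × 1240 m = 6.956×10^5 km³; 0.6 × 6.956×10^5 × (912/1024) = 3.717×10^5 km³ of water.
The Luna floating ice tongue is floating and already displaces its own weight of water, so its melt adds essentially nothing to sea level.
Total added water ≈ 3.717×10^14 m³ over 3.61×10^14 m² → Δh = 1.03 m = 1000 mm.

≈ 1000 mm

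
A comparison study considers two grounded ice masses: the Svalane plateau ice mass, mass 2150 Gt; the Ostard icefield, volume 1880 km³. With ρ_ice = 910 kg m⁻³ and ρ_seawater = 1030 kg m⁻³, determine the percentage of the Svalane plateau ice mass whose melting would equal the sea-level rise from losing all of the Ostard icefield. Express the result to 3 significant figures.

Equal sea-level rise means equal mass of meltwater, i.e. equal mass of ice lost.
Ice mass of Ostard: 1.711×10^15 kg; ice mass of Svalane: 2.150×10^15 kg.
Fraction required = 1.711×10^15 / 2.150×10^15 = 0.796 → 79.6 %.

≈ 79.6 %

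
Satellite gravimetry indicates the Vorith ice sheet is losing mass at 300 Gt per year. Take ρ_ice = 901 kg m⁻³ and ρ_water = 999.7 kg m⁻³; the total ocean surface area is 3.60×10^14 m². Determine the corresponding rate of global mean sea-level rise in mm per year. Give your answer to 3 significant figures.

≈ 0.834 mm/yr

ρ_w = 999.7 kg m⁻³. Annual water volume added = 300 Gt / ρ_w = 3.000×10^14 kg / 999.7 kg m⁻³ = 3.001×10^11 m³.
Δh per year = 3.001×10^11 / 3.60×10^14 = 8.34×10^-4 m = 0.834 mm.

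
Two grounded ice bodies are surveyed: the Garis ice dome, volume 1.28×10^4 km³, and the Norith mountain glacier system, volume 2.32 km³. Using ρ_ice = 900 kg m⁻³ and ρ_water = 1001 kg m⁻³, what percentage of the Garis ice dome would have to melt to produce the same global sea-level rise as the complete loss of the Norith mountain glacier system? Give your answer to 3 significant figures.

Equal sea-level rise means equal mass of meltwater, i.e. equal mass of ice lost.
Ice mass of Norith: 2.088×10^12 kg; ice mass of Garis: 1.152×10^16 kg.
Fraction required = 2.088×10^12 / 1.152×10^16 = 1.81×10^-4 → 0.0181 %.

≈ 0.0181 %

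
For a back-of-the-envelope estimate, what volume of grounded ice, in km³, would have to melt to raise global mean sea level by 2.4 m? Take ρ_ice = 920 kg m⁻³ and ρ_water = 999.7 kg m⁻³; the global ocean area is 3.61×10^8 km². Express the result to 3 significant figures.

≈ 9.41×10^5 km³

Required water volume = Δh × A = 2.4 m × 3.61×10^14 m² = 8.664×10^14 m³ = 8.664×10^5 km³.
Ice volume = water volume × ρ_w/ρ_ice = 8.664×10^5 × 999.7/920 = 9.41×10^5 km³.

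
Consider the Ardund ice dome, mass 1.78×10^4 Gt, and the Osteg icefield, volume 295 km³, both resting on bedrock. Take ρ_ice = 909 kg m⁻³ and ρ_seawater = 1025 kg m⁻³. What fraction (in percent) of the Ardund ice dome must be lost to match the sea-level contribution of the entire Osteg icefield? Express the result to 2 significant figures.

Equal sea-level rise means equal mass of meltwater, i.e. equal mass of ice lost.
Ice mass of Osteg: 2.682×10^14 kg; ice mass of Ardund: 1.780×10^16 kg.
Fraction required = 2.682×10^14 / 1.780×10^16 = 0.0151 → 1.5 %.

≈ 1.5 %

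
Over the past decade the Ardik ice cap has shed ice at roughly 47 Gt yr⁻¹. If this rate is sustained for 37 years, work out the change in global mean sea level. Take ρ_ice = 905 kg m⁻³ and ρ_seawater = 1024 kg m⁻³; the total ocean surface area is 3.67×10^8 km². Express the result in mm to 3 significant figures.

≈ 4.63 mm

Total mass lost = 47 Gt/yr × 37 yr = 1739 Gt = 1.739×10^15 kg.
ρ_w = 1024 kg m⁻³, so water volume = 1.739×10^15 / 1024 = 1.698×10^12 m³.
Δh = 1.698×10^12 / 3.67×10^14 = 4.63×10^-3 m = 4.63 mm.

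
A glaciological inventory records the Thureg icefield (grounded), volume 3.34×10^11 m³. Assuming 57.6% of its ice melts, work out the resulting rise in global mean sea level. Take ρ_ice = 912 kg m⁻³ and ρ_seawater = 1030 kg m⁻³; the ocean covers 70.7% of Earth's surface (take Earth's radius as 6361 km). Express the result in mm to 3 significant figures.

Thureg: 0.576 × 3.34×10^11 m³ × (912/1030) = 1.703×10^11 m³ of water.
Spread over 3.59×10^14 m² of ocean, Δh = 1.703×10^11 / 3.59×10^14 = 4.74×10^-4 m = 0.474 mm.

≈ 0.474 mm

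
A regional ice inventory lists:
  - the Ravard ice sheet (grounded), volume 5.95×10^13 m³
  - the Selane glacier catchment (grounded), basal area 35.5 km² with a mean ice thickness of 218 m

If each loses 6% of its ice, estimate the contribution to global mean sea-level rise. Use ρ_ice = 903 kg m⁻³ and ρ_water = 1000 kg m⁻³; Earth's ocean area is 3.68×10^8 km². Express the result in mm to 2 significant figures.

Ravard: 0.06 × 5.95×10^13 m³ × (903/1000) = 3.224×10^12 m³ of water.
Selane: ice volume = 35.5 km² × 218 m = 7.739 km³; 0.06 × 7.739 × (903/1000) = 0.4193 km³ of water.
Total added water ≈ 3.224×10^12 m³ over 3.68×10^14 m² → Δh = 8.76×10^-3 m = 8.8 mm.

≈ 8.8 mm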